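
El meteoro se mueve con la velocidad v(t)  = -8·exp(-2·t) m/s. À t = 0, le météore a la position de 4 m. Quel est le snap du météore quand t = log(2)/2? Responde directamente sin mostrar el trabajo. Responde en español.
En t = log(2)/2, s = 32.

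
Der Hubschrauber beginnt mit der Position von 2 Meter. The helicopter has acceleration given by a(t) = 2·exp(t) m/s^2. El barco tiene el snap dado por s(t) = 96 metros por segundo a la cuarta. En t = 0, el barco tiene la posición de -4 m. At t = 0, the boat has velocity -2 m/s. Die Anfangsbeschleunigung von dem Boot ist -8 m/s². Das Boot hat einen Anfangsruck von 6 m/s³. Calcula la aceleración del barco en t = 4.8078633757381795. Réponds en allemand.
Um dies zu lösen, müssen wir 2 Stammfunktionen unserer Gleichung für den Snap s(t) = 96 finden. Durch Integration von dem Snap und Verwendung der Anfangsbedingung j(0) = 6, erhalten wir j(t) = 96·t + 6. Das Integral von dem Ruck, mit a(0) = -8, ergibt die Beschleunigung: a(t) = 48·t^2 + 6·t - 8. Aus der Gleichung für die Beschleunigung a(t) = 48·t^2 + 6·t - 8, setzen wir t = 4.8078633757381795 ein und erhalten a = 1130.39359176313.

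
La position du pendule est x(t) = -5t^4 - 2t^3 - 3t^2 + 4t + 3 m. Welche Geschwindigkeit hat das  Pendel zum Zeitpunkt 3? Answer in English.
To solve this, we need to take 1 derivative of our position equation x(t) = -5·t^4 - 2·t^3 - 3·t^2 + 4·t + 3. Taking d/dt of x(t), we find v(t) = -20·t^3 - 6·t^2 - 6·t + 4. From the given velocity equation v(t) = -20·t^3 - 6·t^2 - 6·t + 4, we substitute t = 3 to get v = -608.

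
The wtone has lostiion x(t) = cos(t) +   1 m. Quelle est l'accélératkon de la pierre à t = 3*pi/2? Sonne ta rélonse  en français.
En partant de la position x(t) = cos(t) + 1, nous prenons 2 dérivées. En prenant d/dt de x(t), nous trouvons v(t) = -sin(t). En dérivant la vitesse, nous obtenons l'accélération: a(t) = -cos(t). Nous avons l'accélération a(t) = -cos(t). En substituant t = 3*pi/2: a(3*pi/2) = 0.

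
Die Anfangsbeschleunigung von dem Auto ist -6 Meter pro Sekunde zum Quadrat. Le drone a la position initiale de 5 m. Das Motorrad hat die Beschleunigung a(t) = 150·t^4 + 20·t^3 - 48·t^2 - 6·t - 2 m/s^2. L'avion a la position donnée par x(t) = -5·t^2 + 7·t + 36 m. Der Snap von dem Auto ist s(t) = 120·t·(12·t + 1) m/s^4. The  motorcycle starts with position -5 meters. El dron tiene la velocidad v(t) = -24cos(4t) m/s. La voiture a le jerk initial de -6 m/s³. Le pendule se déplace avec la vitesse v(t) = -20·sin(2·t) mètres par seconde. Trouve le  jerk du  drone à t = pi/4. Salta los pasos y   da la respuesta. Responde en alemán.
Der Ruck bei t = pi/4 ist j = -384.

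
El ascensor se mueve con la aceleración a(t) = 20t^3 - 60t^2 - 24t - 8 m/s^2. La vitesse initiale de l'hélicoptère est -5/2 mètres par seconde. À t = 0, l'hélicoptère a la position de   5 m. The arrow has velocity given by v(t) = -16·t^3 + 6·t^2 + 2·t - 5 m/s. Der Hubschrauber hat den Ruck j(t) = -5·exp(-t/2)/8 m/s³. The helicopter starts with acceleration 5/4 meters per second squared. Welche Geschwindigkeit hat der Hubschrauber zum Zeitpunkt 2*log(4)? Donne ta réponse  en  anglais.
To find the answer, we compute 2 antiderivatives of j(t) = -5·exp(-t/2)/8. Taking ∫j(t)dt and applying a(0) = 5/4, we find a(t) = 5·exp(-t/2)/4. Finding the integral of a(t) and using v(0) = -5/2: v(t) = -5·exp(-t/2)/2. Using v(t) = -5·exp(-t/2)/2 and substituting t = 2*log(4), we find v = -5/8.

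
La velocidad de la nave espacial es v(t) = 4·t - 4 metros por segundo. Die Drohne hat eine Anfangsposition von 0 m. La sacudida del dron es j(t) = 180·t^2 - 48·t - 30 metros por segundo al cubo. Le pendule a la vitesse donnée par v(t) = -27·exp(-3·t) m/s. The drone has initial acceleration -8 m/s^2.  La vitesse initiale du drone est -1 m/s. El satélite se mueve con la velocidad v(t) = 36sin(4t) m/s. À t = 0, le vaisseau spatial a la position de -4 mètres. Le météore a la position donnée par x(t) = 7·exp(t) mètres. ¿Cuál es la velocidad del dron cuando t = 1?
Para resolver esto, necesitamos tomar 2 antiderivadas de nuestra ecuación de la sacudida j(t) = 180·t^2 - 48·t - 30. La antiderivada de la sacudida es la aceleración. Usando a(0) = -8, obtenemos a(t) = 60·t^3 - 24·t^2 - 30·t - 8. La antiderivada de la aceleración es la velocidad. Usando v(0) = -1, obtenemos v(t) = 15·t^4 - 8·t^3 - 15·t^2 - 8·t - 1. Usando v(t) = 15·t^4 - 8·t^3 - 15·t^2 - 8·t - 1 y sustituyendo t = 1, encontramos v = -17.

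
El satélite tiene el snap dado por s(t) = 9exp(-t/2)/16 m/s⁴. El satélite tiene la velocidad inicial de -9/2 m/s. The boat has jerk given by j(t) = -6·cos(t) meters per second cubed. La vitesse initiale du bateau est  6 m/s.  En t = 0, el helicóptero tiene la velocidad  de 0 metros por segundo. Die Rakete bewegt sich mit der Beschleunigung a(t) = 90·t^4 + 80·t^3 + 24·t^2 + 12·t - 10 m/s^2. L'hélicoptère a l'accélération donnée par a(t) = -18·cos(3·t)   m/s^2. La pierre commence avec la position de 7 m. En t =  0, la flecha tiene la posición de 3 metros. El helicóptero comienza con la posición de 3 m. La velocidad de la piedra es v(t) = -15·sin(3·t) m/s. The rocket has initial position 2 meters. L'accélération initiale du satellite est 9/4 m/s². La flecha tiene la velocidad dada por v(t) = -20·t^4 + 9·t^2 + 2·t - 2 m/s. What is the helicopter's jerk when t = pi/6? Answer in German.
Ausgehend von der Beschleunigung a(t) = -18·cos(3·t), nehmen wir 1 Ableitung. Die Ableitung von der Beschleunigung ergibt den Ruck: j(t) = 54·sin(3·t). Aus der Gleichung für den Ruck j(t) = 54·sin(3·t), setzen wir t = pi/6 ein und erhalten j = 54.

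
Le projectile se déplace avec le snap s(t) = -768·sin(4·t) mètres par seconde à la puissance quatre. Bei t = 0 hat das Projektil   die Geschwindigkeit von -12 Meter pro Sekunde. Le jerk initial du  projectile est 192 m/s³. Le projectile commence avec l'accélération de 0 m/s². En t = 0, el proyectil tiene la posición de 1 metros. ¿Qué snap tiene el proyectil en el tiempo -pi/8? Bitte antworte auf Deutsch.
Aus der Gleichung für den Snap s(t) = -768·sin(4·t), setzen wir t = -pi/8 ein und erhalten s = 768.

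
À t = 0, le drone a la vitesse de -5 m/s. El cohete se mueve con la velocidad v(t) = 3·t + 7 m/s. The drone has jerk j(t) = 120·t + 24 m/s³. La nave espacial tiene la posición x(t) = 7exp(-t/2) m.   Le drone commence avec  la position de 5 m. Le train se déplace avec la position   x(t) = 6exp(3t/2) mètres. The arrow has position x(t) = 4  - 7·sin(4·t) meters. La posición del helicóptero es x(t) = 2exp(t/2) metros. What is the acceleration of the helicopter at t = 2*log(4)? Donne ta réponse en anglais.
We must differentiate our position equation x(t) = 2·exp(t/2) 2 times. The derivative of position gives velocity: v(t) = exp(t/2). Taking d/dt of v(t), we find a(t) = exp(t/2)/2. From the given acceleration equation a(t) = exp(t/2)/2, we substitute t = 2*log(4) to get a = 2.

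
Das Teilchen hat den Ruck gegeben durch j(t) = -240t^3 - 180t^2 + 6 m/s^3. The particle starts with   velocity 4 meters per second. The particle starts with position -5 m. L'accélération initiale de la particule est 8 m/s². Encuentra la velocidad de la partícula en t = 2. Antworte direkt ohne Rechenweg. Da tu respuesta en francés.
La vitesse à t = 2 est v = -592.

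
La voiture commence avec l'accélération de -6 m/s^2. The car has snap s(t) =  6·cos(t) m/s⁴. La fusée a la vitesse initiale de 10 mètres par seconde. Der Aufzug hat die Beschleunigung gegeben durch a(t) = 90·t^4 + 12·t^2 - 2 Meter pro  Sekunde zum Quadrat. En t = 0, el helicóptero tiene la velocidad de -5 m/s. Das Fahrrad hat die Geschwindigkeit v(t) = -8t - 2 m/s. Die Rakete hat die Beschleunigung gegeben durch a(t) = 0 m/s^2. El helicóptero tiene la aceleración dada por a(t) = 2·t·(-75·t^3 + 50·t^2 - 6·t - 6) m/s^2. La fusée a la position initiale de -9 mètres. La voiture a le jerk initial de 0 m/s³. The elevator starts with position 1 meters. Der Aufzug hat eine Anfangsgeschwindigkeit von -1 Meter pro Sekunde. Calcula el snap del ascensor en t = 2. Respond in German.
Um dies zu lösen, müssen wir 2 Ableitungen unserer Gleichung für die Beschleunigung a(t) = 90·t^4 + 12·t^2 - 2 nehmen. Durch Ableiten von der Beschleunigung erhalten wir den Ruck: j(t) = 360·t^3 + 24·t. Durch Ableiten von dem Ruck erhalten wir den Snap: s(t) = 1080·t^2 + 24. Wir haben den Snap s(t) = 1080·t^2 + 24. Durch Einsetzen von t = 2: s(2) = 4344.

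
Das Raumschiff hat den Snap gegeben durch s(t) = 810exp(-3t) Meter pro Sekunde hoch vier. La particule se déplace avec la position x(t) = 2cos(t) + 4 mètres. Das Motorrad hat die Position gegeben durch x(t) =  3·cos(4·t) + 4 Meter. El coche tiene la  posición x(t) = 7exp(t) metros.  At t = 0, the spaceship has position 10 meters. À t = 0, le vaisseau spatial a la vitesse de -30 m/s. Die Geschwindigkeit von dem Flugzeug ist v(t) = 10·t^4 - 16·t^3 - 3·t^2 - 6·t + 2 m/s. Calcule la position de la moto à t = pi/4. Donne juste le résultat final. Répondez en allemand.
Die Position bei t = pi/4 ist x = 1.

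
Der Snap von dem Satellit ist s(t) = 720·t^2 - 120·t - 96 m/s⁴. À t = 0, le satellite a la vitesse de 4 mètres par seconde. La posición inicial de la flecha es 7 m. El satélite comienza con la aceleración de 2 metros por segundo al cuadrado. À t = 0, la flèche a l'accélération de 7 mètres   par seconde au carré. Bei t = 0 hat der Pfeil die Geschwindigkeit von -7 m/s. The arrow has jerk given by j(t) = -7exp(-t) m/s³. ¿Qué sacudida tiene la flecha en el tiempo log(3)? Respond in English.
Using j(t) = -7·exp(-t) and substituting t = log(3), we find j = -7/3.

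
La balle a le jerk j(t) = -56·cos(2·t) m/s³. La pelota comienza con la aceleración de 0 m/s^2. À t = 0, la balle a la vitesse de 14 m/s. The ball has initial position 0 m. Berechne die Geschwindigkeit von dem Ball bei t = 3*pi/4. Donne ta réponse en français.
Nous devons trouver l'intégrale de notre équation du jerk j(t) = -56·cos(2·t) 2 fois. En prenant ∫j(t)dt et en appliquant a(0) = 0, nous trouvons a(t) = -28·sin(2·t). La primitive de l'accélération, avec v(0) = 14, donne la vitesse: v(t) = 14·cos(2·t). Nous avons la vitesse v(t) = 14·cos(2·t). En substituant t = 3*pi/4: v(3*pi/4) = 0.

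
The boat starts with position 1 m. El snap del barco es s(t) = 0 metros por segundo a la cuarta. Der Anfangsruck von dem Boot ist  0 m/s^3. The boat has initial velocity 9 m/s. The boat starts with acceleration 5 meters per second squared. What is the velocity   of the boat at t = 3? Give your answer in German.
Ausgehend von dem Snap s(t) = 0, nehmen wir 3 Stammfunktionen. Das Integral von dem Snap, mit j(0) = 0, ergibt den Ruck: j(t) = 0. Mit ∫j(t)dt und Anwendung von a(0) = 5, finden wir a(t) = 5. Durch Integration von der Beschleunigung und Verwendung der Anfangsbedingung v(0) = 9, erhalten wir v(t) = 5·t + 9. Aus der Gleichung für die Geschwindigkeit v(t) = 5·t + 9, setzen wir t = 3 ein und erhalten v = 24.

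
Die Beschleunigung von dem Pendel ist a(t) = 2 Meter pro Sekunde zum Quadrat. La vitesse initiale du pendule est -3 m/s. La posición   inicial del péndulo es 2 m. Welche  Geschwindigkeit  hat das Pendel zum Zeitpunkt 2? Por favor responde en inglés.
We must find the integral of our acceleration equation a(t) = 2 1 time. Finding the integral of a(t) and using v(0) = -3: v(t) = 2·t - 3. Using v(t) = 2·t - 3 and substituting t = 2, we find v = 1.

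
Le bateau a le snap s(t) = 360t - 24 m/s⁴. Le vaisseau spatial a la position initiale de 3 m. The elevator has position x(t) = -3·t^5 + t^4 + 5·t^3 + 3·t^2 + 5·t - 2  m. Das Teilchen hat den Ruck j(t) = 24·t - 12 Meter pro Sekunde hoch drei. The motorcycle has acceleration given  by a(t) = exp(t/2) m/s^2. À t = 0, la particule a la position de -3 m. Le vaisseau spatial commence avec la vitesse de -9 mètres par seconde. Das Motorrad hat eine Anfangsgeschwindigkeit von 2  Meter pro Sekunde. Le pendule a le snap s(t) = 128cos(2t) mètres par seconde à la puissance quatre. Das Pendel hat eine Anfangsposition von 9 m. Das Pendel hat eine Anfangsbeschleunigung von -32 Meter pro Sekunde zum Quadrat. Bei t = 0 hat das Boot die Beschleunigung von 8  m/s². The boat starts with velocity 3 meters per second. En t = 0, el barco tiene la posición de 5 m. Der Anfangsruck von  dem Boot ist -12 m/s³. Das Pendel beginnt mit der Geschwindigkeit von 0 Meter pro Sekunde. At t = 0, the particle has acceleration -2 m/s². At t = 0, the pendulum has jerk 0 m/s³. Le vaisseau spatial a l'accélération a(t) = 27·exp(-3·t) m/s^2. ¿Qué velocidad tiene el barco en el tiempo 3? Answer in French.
Nous devons trouver la primitive de notre équation du snap s(t) = 360·t - 24 3 fois. En intégrant le snap et en utilisant la condition initiale j(0) = -12, nous obtenons j(t) = 180·t^2 - 24·t - 12. En intégrant le jerk et en utilisant la condition initiale a(0) = 8, nous obtenons a(t) = 60·t^3 - 12·t^2 - 12·t + 8. En prenant ∫a(t)dt et en appliquant v(0) = 3, nous trouvons v(t) = 15·t^4 - 4·t^3 - 6·t^2 + 8·t + 3. En utilisant v(t) = 15·t^4 - 4·t^3 - 6·t^2 + 8·t + 3 et en substituant t = 3, nous trouvons v = 1080.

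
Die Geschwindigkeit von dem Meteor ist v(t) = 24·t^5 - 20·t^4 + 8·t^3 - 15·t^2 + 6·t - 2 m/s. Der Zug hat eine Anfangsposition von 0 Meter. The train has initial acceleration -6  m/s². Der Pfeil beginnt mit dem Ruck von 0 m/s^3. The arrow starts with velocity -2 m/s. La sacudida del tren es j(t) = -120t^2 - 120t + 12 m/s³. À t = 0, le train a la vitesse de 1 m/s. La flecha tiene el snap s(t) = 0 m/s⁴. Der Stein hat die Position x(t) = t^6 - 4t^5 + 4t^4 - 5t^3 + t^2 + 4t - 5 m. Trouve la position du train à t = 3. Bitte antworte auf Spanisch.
Partiendo de la sacudida j(t) = -120·t^2 - 120·t + 12, tomamos 3 integrales. La integral de la sacudida, con a(0) = -6, da la aceleración: a(t) = -40·t^3 - 60·t^2 + 12·t - 6. Integrando la aceleración y usando la condición inicial v(0) = 1, obtenemos v(t) = -10·t^4 - 20·t^3 + 6·t^2 - 6·t + 1. La integral de la velocidad, con x(0) = 0, da la posición: x(t) = -2·t^5 - 5·t^4 + 2·t^3 - 3·t^2 + t. Usando x(t) = -2·t^5 - 5·t^4 + 2·t^3 - 3·t^2 + t y sustituyendo t = 3, encontramos x = -861.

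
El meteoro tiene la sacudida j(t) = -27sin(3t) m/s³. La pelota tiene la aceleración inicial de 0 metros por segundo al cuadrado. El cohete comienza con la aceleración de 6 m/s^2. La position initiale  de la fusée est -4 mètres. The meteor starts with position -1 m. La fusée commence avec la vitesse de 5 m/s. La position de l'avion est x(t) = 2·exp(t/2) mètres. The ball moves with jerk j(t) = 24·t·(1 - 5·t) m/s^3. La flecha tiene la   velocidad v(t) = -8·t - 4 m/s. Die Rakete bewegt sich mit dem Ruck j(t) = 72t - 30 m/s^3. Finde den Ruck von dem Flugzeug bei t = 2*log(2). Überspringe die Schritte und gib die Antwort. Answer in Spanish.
En t = 2*log(2), j = 1/2.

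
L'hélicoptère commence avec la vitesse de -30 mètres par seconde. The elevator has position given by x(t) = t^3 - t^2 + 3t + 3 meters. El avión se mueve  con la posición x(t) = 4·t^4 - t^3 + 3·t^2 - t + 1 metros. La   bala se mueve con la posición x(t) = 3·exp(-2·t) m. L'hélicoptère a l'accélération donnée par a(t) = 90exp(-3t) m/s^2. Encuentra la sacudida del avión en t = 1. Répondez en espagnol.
Partiendo de la posición x(t) = 4·t^4 - t^3 + 3·t^2 - t + 1, tomamos 3 derivadas. La derivada de la posición da la velocidad: v(t) = 16·t^3 - 3·t^2 + 6·t - 1. Tomando d/dt de v(t), encontramos a(t) = 48·t^2 - 6·t + 6. Derivando la aceleración, obtenemos la sacudida: j(t) = 96·t - 6. Tenemos la sacudida j(t) = 96·t - 6. Sustituyendo t = 1: j(1) = 90.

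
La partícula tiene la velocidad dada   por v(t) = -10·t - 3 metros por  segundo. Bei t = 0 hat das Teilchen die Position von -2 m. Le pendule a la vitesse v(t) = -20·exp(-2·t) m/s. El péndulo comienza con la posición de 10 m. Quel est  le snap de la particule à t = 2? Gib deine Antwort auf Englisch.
Starting from velocity v(t) = -10·t - 3, we take 3 derivatives. Taking d/dt of v(t), we find a(t) = -10. Taking d/dt of a(t), we find j(t) = 0. Differentiating jerk, we get snap: s(t) = 0. We have snap s(t) = 0. Substituting t = 2: s(2) = 0.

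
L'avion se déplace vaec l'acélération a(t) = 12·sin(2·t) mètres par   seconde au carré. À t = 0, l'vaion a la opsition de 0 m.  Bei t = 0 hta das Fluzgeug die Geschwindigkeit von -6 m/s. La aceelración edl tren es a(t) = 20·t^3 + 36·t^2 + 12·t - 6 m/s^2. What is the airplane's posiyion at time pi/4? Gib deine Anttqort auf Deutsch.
Wir müssen das Integral unserer Gleichung für die Beschleunigung a(t) = 12·sin(2·t) 2-mal finden. Das Integral von der Beschleunigung ist die Geschwindigkeit. Mit v(0) = -6 erhalten wir v(t) = -6·cos(2·t). Mit ∫v(t)dt und Anwendung von x(0) = 0, finden wir x(t) = -3·sin(2·t). Wir haben die Position x(t) = -3·sin(2·t). Durch Einsetzen von t = pi/4: x(pi/4) = -3.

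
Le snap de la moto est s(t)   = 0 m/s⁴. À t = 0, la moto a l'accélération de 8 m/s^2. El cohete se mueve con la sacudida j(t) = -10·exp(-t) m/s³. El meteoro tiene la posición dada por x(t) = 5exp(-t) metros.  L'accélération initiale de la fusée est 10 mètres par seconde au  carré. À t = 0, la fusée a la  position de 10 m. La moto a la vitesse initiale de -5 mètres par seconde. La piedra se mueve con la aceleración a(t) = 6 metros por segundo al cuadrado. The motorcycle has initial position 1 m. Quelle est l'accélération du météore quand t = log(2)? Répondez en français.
Pour résoudre ceci, nous devons prendre 2 dérivées de notre équation de la position x(t) = 5·exp(-t). La dérivée de la position donne la vitesse: v(t) = -5·exp(-t). La dérivée de la vitesse donne l'accélération: a(t) = 5·exp(-t). Nous avons l'accélération a(t) = 5·exp(-t). En substituant t = log(2): a(log(2)) = 5/2.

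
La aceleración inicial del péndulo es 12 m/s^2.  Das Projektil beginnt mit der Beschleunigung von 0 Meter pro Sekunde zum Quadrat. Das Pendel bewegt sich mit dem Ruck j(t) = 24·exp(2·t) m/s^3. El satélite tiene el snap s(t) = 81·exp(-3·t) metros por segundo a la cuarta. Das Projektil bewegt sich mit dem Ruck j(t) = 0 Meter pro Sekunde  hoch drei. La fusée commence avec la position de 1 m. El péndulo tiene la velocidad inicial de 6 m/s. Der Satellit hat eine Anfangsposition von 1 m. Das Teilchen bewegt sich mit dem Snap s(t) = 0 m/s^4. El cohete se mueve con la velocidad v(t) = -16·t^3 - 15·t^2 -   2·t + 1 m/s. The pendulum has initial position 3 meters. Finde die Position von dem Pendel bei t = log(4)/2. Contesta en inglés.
We must find the antiderivative of our jerk equation j(t) = 24·exp(2·t) 3 times. Finding the antiderivative of j(t) and using a(0) = 12: a(t) = 12·exp(2·t). Finding the integral of a(t) and using v(0) = 6: v(t) = 6·exp(2·t). Integrating velocity and using the initial condition x(0) = 3, we get x(t) = 3·exp(2·t). Using x(t) = 3·exp(2·t) and substituting t = log(4)/2, we find x = 12.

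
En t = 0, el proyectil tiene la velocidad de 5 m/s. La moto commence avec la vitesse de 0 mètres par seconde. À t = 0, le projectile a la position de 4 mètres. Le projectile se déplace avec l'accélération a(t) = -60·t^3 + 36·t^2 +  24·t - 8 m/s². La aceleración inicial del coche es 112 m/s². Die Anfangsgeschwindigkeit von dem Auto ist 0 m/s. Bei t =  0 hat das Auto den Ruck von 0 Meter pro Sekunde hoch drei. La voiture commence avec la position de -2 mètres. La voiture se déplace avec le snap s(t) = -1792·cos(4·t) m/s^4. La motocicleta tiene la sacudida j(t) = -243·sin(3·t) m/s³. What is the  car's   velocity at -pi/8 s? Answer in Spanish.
Necesitamos integrar nuestra ecuación del snap s(t) = -1792·cos(4·t) 3 veces. Integrando el snap y usando la condición inicial j(0) = 0, obtenemos j(t) = -448·sin(4·t). La antiderivada de la sacudida es la aceleración. Usando a(0) = 112, obtenemos a(t) = 112·cos(4·t). Integrando la aceleración y usando la condición inicial v(0) = 0, obtenemos v(t) = 28·sin(4·t). De la ecuación de la velocidad v(t) = 28·sin(4·t), sustituimos t = -pi/8 para obtener v = -28.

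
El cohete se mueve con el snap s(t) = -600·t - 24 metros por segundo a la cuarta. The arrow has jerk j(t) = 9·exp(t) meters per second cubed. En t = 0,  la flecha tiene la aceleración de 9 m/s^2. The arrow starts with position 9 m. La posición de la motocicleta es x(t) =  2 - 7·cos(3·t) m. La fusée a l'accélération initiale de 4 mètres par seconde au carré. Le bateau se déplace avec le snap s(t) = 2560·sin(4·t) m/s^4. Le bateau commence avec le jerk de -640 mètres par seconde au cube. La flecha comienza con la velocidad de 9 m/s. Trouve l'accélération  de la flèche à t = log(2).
Nous devons trouver la primitive de notre équation du jerk j(t) = 9·exp(t) 1 fois. En prenant ∫j(t)dt et en appliquant a(0) = 9, nous trouvons a(t) = 9·exp(t). Nous avons l'accélération a(t) = 9·exp(t). En substituant t = log(2): a(log(2)) = 18.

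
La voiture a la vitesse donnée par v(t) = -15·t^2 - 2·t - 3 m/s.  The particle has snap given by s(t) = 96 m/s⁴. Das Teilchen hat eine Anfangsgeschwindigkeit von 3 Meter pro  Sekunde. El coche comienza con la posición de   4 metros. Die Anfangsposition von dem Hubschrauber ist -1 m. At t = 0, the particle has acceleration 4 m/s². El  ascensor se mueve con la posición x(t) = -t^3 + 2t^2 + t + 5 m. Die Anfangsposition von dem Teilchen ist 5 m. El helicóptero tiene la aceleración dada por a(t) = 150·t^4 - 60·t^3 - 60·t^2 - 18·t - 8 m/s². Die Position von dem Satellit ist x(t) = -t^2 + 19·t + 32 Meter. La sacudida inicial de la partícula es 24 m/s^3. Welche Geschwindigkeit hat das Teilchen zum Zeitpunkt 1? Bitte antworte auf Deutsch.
Wir müssen die Stammfunktion unserer Gleichung für den Snap s(t) = 96 3-mal finden. Das Integral von dem Snap, mit j(0) = 24, ergibt den Ruck: j(t) = 96·t + 24. Die Stammfunktion von dem Ruck ist die Beschleunigung. Mit a(0) = 4 erhalten wir a(t) = 48·t^2 + 24·t + 4. Die Stammfunktion von der Beschleunigung, mit v(0) = 3, ergibt die Geschwindigkeit: v(t) = 16·t^3 + 12·t^2 + 4·t + 3. Mit v(t) = 16·t^3 + 12·t^2 + 4·t + 3 und Einsetzen von t = 1, finden wir v = 35.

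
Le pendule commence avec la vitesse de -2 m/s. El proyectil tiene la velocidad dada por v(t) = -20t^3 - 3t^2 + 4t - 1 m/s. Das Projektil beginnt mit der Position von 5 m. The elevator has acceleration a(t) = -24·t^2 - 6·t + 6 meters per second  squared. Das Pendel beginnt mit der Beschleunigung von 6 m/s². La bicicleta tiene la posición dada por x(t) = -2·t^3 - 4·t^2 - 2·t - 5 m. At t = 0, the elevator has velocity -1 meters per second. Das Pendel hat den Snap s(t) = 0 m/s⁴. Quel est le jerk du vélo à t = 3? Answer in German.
Um dies zu lösen, müssen wir 3 Ableitungen unserer Gleichung für die Position x(t) = -2·t^3 - 4·t^2 - 2·t - 5 nehmen. Durch Ableiten von der Position erhalten wir die Geschwindigkeit: v(t) = -6·t^2 - 8·t - 2. Durch Ableiten von der Geschwindigkeit erhalten wir die Beschleunigung: a(t) = -12·t - 8. Durch Ableiten von der Beschleunigung erhalten wir den Ruck: j(t) = -12. Wir haben den Ruck j(t) = -12. Durch Einsetzen von t = 3: j(3) = -12.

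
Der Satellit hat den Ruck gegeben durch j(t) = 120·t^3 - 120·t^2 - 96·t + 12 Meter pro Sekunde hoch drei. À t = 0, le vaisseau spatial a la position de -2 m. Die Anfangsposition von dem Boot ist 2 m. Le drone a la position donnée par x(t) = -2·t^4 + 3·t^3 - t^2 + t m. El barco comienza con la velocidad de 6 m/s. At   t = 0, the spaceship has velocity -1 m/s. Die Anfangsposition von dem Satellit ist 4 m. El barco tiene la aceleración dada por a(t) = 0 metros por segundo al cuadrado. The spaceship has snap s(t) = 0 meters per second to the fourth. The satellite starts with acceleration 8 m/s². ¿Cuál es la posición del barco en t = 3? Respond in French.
En partant de l'accélération a(t) = 0, nous prenons 2 intégrales. En prenant ∫a(t)dt et en appliquant v(0) = 6, nous trouvons v(t) = 6. L'intégrale de la vitesse, avec x(0) = 2, donne la position: x(t) = 6·t + 2. Nous avons la position x(t) = 6·t + 2. En substituant t = 3: x(3) = 20.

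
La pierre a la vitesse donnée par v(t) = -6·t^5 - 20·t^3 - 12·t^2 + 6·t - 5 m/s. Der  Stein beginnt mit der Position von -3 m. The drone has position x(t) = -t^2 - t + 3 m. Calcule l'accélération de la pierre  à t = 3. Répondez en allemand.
Ausgehend von der Geschwindigkeit v(t) = -6·t^5 - 20·t^3 - 12·t^2 + 6·t - 5, nehmen wir 1 Ableitung. Die Ableitung von der Geschwindigkeit ergibt die Beschleunigung: a(t) = -30·t^4 - 60·t^2 - 24·t + 6. Mit a(t) = -30·t^4 - 60·t^2 - 24·t + 6 und Einsetzen von t = 3, finden wir a = -3036.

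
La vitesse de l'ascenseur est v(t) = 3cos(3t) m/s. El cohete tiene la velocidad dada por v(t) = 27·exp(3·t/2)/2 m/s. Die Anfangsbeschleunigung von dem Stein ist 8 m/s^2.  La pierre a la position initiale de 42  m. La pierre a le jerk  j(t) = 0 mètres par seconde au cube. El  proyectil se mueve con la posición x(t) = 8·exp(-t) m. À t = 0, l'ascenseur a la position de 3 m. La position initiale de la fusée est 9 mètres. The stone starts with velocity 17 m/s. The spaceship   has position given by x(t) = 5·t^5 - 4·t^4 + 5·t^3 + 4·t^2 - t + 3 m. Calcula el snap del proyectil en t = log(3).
Para resolver esto, necesitamos tomar 4 derivadas de nuestra ecuación de la posición x(t) = 8·exp(-t). Derivando la posición, obtenemos la velocidad: v(t) = -8·exp(-t). La derivada de la velocidad da la aceleración: a(t) = 8·exp(-t). La derivada de la aceleración da la sacudida: j(t) = -8·exp(-t). La derivada de la sacudida da el snap: s(t) = 8·exp(-t). Tenemos el snap s(t) = 8·exp(-t). Sustituyendo t = log(3): s(log(3)) = 8/3.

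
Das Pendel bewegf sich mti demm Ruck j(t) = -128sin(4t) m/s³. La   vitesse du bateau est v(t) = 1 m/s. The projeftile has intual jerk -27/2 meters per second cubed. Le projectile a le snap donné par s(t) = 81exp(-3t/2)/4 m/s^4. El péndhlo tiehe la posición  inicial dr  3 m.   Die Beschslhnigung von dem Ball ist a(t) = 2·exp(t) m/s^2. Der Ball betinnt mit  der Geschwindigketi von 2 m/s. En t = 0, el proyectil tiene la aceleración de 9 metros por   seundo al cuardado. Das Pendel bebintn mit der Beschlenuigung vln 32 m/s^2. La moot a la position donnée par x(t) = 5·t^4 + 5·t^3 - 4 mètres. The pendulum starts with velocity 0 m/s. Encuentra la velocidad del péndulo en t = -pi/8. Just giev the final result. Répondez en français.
La vitesse à t = -pi/8 est v = -8.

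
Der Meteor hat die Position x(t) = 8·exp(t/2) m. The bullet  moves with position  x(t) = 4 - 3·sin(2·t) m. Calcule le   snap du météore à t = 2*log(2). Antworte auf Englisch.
We must differentiate our position equation x(t) = 8·exp(t/2) 4 times. The derivative of position gives velocity: v(t) = 4·exp(t/2). Differentiating velocity, we get acceleration: a(t) = 2·exp(t/2). Differentiating acceleration, we get jerk: j(t) = exp(t/2). Taking d/dt of j(t), we find s(t) = exp(t/2)/2. We have snap s(t) = exp(t/2)/2. Substituting t = 2*log(2): s(2*log(2)) = 1.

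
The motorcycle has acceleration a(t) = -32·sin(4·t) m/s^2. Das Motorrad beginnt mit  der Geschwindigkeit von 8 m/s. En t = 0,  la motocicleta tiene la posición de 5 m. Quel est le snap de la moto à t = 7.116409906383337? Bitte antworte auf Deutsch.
Ausgehend von der Beschleunigung a(t) = -32·sin(4·t), nehmen wir 2 Ableitungen. Durch Ableiten von der Beschleunigung erhalten wir den Ruck: j(t) = -128·cos(4·t). Mit d/dt von j(t) finden wir s(t) = 512·sin(4·t). Aus der Gleichung für den Snap s(t) = 512·sin(4·t), setzen wir t = 7.116409906383337 ein und erhalten s = -97.3521812430609.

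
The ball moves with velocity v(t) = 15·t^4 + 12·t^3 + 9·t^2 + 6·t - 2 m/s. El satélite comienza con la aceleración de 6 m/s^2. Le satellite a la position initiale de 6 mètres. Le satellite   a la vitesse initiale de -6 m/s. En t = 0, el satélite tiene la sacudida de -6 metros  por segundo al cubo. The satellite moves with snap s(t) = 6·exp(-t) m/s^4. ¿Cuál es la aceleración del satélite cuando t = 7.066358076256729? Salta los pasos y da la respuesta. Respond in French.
L'accélération à t = 7.066358076256729 est a = 0.00512001143247124.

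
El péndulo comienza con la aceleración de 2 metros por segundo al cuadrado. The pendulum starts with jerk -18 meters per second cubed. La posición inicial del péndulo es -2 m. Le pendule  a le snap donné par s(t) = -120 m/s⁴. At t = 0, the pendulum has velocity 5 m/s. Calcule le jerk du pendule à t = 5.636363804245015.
En partant du snap s(t) = -120, nous prenons 1 intégrale. En prenant ∫s(t)dt et en appliquant j(0) = -18, nous trouvons j(t) = -120·t - 18. Nous avons le jerk j(t) = -120·t - 18. En substituant t = 5.636363804245015: j(5.636363804245015) = -694.363656509402.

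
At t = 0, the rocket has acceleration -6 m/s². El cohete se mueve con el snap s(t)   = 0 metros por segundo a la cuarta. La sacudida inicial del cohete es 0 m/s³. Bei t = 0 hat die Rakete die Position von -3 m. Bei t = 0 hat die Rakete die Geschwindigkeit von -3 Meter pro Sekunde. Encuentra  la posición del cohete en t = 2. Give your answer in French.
Nous devons intégrer notre équation du snap s(t) = 0 4 fois. En prenant ∫s(t)dt et en appliquant j(0) = 0, nous trouvons j(t) = 0. En prenant ∫j(t)dt et en appliquant a(0) = -6, nous trouvons a(t) = -6. L'intégrale de l'accélération est la vitesse. En utilisant v(0) = -3, nous obtenons v(t) = -6·t - 3. En intégrant la vitesse et en utilisant la condition initiale x(0) = -3, nous obtenons x(t) = -3·t^2 - 3·t - 3. En utilisant x(t) = -3·t^2 - 3·t - 3 et en substituant t = 2, nous trouvons x = -21.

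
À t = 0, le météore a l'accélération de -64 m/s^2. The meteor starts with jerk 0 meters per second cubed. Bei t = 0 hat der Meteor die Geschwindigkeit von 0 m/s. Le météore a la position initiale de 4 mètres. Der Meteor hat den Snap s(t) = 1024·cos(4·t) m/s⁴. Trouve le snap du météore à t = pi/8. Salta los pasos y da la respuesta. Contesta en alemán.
Der Snap bei t = pi/8 ist s = 0.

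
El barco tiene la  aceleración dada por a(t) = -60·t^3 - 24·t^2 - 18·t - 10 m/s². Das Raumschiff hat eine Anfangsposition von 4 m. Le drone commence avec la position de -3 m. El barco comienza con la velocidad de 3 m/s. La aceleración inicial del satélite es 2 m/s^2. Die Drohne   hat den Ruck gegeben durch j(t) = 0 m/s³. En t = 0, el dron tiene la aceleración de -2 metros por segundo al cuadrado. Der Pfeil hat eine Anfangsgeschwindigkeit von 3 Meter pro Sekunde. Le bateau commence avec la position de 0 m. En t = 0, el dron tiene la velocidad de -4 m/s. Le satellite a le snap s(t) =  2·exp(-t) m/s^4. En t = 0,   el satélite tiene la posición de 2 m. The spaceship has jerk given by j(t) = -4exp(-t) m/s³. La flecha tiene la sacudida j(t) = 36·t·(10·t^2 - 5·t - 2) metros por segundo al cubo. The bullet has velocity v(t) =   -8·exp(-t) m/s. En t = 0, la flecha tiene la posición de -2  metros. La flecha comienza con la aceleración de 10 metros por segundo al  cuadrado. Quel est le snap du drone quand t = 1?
Nous devons dériver notre équation du jerk j(t) = 0 1 fois. En dérivant le jerk, nous obtenons le snap: s(t) = 0. En utilisant s(t) = 0 et en substituant t = 1, nous trouvons s = 0.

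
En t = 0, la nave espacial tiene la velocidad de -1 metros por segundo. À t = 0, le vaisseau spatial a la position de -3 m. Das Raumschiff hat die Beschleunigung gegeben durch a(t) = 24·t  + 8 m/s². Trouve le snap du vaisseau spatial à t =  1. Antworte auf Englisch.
To solve this, we need to take 2 derivatives of our acceleration equation a(t) = 24·t + 8. Taking d/dt of a(t), we find j(t) = 24. Differentiating jerk, we get snap: s(t) = 0. We have snap s(t) = 0. Substituting t = 1: s(1) = 0.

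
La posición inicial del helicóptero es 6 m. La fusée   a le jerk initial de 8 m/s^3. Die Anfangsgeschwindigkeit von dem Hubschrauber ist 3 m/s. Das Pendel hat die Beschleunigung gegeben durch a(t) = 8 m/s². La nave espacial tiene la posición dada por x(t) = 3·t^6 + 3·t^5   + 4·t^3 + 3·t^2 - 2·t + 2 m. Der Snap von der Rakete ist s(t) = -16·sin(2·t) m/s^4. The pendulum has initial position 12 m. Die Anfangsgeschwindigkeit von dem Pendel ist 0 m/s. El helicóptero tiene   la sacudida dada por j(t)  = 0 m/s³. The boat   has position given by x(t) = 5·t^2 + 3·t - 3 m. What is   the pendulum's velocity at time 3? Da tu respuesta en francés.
Nous devons trouver la primitive de notre équation de l'accélération a(t) = 8 1 fois. L'intégrale de l'accélération, avec v(0) = 0, donne la vitesse: v(t) = 8·t. En utilisant v(t) = 8·t et en substituant t = 3, nous trouvons v = 24.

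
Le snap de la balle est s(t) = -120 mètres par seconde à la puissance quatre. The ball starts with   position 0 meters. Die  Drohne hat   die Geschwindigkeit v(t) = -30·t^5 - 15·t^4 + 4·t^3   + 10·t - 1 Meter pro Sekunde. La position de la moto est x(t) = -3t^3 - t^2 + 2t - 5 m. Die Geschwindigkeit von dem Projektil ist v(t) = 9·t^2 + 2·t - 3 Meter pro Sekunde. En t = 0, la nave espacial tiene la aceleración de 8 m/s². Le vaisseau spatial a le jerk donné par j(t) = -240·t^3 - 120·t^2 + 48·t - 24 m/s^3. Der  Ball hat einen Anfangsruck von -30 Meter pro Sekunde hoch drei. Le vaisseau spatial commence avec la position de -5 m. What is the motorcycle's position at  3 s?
From the given position equation x(t) = -3·t^3 - t^2 + 2·t - 5, we substitute t = 3 to get x = -89.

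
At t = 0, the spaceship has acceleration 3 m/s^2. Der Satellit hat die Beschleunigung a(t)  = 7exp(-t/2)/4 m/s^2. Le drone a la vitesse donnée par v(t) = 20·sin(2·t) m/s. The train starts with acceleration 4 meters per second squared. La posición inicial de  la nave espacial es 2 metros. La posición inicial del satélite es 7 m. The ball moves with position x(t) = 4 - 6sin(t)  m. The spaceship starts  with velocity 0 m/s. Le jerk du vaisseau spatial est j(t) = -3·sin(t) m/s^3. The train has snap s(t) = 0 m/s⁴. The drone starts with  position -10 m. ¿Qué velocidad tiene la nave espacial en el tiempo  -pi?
Partiendo de la sacudida j(t) = -3·sin(t), tomamos 2 integrales. Tomando ∫j(t)dt y aplicando a(0) = 3, encontramos a(t) = 3·cos(t). La integral de la aceleración, con v(0) = 0, da la velocidad: v(t) = 3·sin(t). Usando v(t) = 3·sin(t) y sustituyendo t = -pi, encontramos v = 0.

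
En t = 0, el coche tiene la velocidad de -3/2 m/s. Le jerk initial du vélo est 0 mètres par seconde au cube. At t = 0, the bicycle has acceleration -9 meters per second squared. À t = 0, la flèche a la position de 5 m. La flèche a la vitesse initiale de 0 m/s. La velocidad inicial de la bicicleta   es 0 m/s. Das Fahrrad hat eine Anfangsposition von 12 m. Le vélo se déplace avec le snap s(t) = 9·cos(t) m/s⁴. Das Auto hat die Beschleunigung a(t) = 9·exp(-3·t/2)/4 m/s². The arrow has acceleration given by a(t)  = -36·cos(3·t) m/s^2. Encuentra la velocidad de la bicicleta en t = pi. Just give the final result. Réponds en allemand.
v(pi) = 0.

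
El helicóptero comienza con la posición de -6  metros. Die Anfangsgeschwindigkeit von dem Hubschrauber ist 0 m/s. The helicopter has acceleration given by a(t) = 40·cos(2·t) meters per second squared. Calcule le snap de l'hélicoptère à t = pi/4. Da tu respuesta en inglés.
Starting from acceleration a(t) = 40·cos(2·t), we take 2 derivatives. Taking d/dt of a(t), we find j(t) = -80·sin(2·t). The derivative of jerk gives snap: s(t) = -160·cos(2·t). Using s(t) = -160·cos(2·t) and substituting t = pi/4, we find s = 0.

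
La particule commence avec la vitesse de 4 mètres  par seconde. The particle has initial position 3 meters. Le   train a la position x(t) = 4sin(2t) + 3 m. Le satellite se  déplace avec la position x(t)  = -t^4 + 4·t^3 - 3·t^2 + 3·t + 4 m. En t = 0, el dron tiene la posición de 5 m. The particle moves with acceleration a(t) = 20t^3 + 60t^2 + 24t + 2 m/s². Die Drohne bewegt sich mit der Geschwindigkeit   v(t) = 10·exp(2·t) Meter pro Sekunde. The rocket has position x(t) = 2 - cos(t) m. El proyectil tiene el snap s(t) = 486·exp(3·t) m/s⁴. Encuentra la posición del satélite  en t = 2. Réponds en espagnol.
Tenemos la posición x(t) = -t^4 + 4·t^3 - 3·t^2 + 3·t + 4. Sustituyendo t = 2: x(2) = 14.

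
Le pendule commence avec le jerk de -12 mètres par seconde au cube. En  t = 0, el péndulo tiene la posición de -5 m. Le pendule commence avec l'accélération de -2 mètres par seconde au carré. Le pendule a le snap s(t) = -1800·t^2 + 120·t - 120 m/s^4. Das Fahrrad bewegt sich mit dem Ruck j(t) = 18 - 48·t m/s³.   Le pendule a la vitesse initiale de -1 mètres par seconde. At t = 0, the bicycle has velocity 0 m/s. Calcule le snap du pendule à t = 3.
Nous avons le snap s(t) = -1800·t^2 + 120·t - 120. En substituant t = 3: s(3) = -15960.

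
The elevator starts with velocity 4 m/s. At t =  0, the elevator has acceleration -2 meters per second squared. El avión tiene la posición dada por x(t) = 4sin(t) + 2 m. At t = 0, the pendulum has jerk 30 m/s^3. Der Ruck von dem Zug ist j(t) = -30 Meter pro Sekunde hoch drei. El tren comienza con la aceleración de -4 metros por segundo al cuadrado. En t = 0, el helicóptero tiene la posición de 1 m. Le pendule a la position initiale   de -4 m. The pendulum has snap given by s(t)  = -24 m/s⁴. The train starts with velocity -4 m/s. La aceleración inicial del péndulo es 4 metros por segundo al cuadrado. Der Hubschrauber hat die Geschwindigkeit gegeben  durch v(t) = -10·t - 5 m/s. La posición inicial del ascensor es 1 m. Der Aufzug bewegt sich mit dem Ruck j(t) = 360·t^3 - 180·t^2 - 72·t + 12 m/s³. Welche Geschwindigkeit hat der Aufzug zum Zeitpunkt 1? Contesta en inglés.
We need to integrate our jerk equation j(t) = 360·t^3 - 180·t^2 - 72·t + 12 2 times. Integrating jerk and using the initial condition a(0) = -2, we get a(t) = 90·t^4 - 60·t^3 - 36·t^2 + 12·t - 2. Finding the integral of a(t) and using v(0) = 4: v(t) = 18·t^5 - 15·t^4 - 12·t^3 + 6·t^2 - 2·t + 4. Using v(t) = 18·t^5 - 15·t^4 - 12·t^3 + 6·t^2 - 2·t + 4 and substituting t = 1, we find v = -1.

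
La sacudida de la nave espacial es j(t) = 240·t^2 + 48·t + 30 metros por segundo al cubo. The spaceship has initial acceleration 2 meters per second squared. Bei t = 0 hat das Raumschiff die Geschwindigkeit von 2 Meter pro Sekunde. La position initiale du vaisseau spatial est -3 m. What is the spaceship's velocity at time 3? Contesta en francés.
Pour résoudre ceci, nous devons prendre 2 primitives de notre équation du jerk j(t) = 240·t^2 + 48·t + 30. La primitive du jerk, avec a(0) = 2, donne l'accélération: a(t) = 80·t^3 + 24·t^2 + 30·t + 2. En prenant ∫a(t)dt et en appliquant v(0) = 2, nous trouvons v(t) = 20·t^4 + 8·t^3 + 15·t^2 + 2·t + 2. Nous avons la vitesse v(t) = 20·t^4 + 8·t^3 + 15·t^2 + 2·t + 2. En substituant t = 3: v(3) = 1979.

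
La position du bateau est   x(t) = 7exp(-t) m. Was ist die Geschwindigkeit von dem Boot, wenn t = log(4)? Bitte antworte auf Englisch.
Starting from position x(t) = 7·exp(-t), we take 1 derivative. Taking d/dt of x(t), we find v(t) = -7·exp(-t). We have velocity v(t) = -7·exp(-t). Substituting t = log(4): v(log(4)) = -7/4.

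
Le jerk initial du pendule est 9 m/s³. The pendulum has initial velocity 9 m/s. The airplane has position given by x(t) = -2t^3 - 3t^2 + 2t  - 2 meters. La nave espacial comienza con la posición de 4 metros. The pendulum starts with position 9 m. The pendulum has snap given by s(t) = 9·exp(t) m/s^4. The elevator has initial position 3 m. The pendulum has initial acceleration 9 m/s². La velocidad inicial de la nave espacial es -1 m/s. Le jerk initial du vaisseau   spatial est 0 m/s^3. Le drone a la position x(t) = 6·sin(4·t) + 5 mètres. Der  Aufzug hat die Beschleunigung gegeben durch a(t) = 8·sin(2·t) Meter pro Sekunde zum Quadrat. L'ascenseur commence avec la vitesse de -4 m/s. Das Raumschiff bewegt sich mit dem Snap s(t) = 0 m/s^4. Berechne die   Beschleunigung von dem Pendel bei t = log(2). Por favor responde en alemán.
Ausgehend von dem Snap s(t) = 9·exp(t), nehmen wir 2 Integrale. Durch Integration von dem Snap und Verwendung der Anfangsbedingung j(0) = 9, erhalten wir j(t) = 9·exp(t). Durch Integration von dem Ruck und Verwendung der Anfangsbedingung a(0) = 9, erhalten wir a(t) = 9·exp(t). Aus der Gleichung für die Beschleunigung a(t) = 9·exp(t), setzen wir t = log(2) ein und erhalten a = 18.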